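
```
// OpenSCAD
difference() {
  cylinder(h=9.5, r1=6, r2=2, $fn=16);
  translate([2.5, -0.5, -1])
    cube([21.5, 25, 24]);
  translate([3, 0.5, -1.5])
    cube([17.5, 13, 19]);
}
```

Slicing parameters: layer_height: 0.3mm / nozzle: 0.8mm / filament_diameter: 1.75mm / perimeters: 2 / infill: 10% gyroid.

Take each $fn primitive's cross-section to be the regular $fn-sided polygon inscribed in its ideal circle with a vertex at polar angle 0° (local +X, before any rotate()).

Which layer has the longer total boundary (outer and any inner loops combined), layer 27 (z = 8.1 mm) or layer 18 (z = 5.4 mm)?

Layer 27 (z = 8.1): the cone (r1=6→r2=2) has section circumradius 2.589 here — a regular 16-gon (perimeter = 2·16·2.589·sin(180°/16) = 16.17 mm); the cube at (2.5, -0.5) (footprint 21.5×25) is included at this height (perimeter 93.00 mm); the cube at (3, 0.5) is present — its section is the full 17.5×13 rectangle (perimeter 61.00 mm); Taking the first minus the rest: starting from the cone, the 21.5×25 cube at (2.5, -0.5) partially overlaps it — only the 0.04 mm² overlap (of its 537.50 mm²) is removed, clipping the outline; the 17.5×13 cube at (3, 0.5) misses the remaining region (no effect) — boundary = 16.15 mm. So its perimeter = 16.15 mm. Layer 18 (z = 5.4): the cone contributes a regular 16-gon of circumradius 3.726 (interpolated between r1=6 and r2=2 at t=0.568) (perimeter = 2·16·3.726·sin(180°/16) = 23.26 mm); the 21.5×25 cube at (2.5, -0.5) contributes its full rectangle (perimeter 93.00 mm); the cube at (3, 0.5) (footprint 17.5×13) is included at this height (perimeter 61.00 mm); After the difference (first − rest): starting from the cone, the 21.5×25 cube at (2.5, -0.5) partially overlaps it — only the 2.79 mm² overlap (of its 537.50 mm²) is removed, clipping the outline; the 17.5×13 cube at (3, 0.5) misses the remaining region (no effect) — boundary = 24.03 mm. So its perimeter = 24.03 mm. Layer 18 is larger (24.03 vs 16.15 mm).

layer 18 (z = 5.4 mm)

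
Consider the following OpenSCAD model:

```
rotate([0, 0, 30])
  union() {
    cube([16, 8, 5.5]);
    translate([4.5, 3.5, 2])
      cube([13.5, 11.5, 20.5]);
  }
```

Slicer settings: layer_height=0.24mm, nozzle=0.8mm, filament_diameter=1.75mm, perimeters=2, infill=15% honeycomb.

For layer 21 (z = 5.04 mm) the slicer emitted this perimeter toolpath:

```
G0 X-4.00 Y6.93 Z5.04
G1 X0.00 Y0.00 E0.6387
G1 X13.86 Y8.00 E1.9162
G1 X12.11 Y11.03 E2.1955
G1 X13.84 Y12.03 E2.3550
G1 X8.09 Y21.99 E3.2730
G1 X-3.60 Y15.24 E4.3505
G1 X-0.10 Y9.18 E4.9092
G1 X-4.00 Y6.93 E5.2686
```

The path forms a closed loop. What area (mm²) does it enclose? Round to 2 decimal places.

231.50 mm²

Apply the shoelace formula to the sequence of (X, Y) vertices; enclosed area = 231.50 mm².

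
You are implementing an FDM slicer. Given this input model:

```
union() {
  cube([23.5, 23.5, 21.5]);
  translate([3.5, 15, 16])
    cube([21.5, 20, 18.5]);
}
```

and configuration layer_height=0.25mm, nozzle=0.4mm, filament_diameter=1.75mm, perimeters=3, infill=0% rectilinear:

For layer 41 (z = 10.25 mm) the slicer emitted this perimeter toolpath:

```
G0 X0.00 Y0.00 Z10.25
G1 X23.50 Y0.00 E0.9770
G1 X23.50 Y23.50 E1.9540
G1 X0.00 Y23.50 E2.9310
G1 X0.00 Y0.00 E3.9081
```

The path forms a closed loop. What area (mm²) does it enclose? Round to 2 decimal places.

Apply the shoelace formula to the sequence of (X, Y) vertices; enclosed area = 552.25 mm².

552.25 mm²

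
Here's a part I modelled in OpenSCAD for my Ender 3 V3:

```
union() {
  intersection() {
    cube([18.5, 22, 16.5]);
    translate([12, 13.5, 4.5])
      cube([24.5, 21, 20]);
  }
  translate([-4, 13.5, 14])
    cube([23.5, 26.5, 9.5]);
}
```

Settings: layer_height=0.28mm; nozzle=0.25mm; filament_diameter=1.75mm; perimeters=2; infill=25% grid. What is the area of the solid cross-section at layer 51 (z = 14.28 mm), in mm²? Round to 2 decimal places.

At z = 14.28 mm: the cube (footprint 18.5×22) is included at this height (area 407.00 mm²); the cube at (12, 13.5) (footprint 24.5×21) is included at this height (area 514.50 mm²); After intersecting: the 24.5×21 cube at (12, 13.5) partially overlaps the 18.5×22 cube; clipping to the common part keeps 55.25 mm² — area = 55.25 mm²; the cube at (-4, 13.5) (footprint 23.5×26.5) is included at this height (area 622.75 mm²); Taking the union: that combined region lies entirely inside the 23.5×26.5 cube at (-4, 13.5), so the union is just the 23.5×26.5 cube at (-4, 13.5) — area = 622.75 mm². Overall, the cross-section is a single solid region. Net area = 622.75 mm².

622.75 mm²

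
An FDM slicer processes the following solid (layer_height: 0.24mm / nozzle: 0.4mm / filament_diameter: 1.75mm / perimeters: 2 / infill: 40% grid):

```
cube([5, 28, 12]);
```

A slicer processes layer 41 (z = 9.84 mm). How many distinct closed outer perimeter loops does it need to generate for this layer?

At z = 9.84 mm: the cube is present — its section is the full 5×28 rectangle. The result has 1 disconnected region.

1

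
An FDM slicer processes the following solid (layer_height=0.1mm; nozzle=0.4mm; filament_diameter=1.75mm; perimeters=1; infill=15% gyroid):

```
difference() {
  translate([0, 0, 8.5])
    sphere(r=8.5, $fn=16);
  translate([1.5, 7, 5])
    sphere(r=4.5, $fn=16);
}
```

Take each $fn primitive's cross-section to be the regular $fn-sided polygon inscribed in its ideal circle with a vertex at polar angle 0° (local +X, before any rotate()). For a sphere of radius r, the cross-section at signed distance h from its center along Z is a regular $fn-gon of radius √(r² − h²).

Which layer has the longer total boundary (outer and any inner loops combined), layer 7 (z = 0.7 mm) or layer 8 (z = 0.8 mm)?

Layer 7 (z = 0.7): the r=8.5 sphere slices to a regular 16-gon of circumradius 3.378 (√(r²−h²) with h=7.8 from center) (perimeter = 2·16·3.378·sin(180°/16) = 21.09 mm); the sphere at (1.5, 7): section is a regular 16-gon, circumradius = √(r²−h²) = √(4.5²−4.3²) = 1.327 (perimeter = 2·16·1.327·sin(180°/16) = 8.28 mm); Taking the first minus the rest: starting from the r=8.5 sphere, the r=4.5 sphere at (1.5, 7) misses the remaining region (no effect) — boundary = 21.09 mm. So its perimeter = 21.09 mm. Layer 8 (z = 0.8): the sphere: section is a regular 16-gon, circumradius = √(r²−h²) = √(8.5²−7.7²) = 3.600 (perimeter = 2·16·3.600·sin(180°/16) = 22.47 mm); the r=4.5 sphere at (1.5, 7) contributes a regular 16-gon of circumradius √(4.5²−4.2²) = 1.616 (perimeter = 2·16·1.616·sin(180°/16) = 10.09 mm); Subtracting the remaining from the first: starting from the r=8.5 sphere, the r=4.5 sphere at (1.5, 7) misses the remaining region (no effect) — boundary = 22.47 mm. So its perimeter = 22.47 mm. Layer 8 is larger (22.47 vs 21.09 mm).

layer 8 (z = 0.8 mm)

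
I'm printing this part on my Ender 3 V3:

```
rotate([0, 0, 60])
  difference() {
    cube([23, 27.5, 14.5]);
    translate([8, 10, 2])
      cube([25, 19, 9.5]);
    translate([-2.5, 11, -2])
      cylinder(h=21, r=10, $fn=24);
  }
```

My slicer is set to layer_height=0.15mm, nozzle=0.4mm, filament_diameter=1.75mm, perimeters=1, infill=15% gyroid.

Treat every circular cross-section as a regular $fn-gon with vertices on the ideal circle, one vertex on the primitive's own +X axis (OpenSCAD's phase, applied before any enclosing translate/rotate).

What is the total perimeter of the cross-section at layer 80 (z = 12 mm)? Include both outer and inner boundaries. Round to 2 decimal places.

At z = 12 mm: the cube (footprint 23×27.5) is included at this height (perimeter 101.00 mm); the cube at (8, 10) does not reach this height (z outside [2, 11.5]); the r=10 cylinder at (-2.5, 11) contributes a regular 24-gon of circumradius 10 (perimeter = 2·24·10.000·sin(180°/24) = 62.65 mm); Taking the first minus the rest: starting from the 23×27.5 cube, the r=10 cylinder at (-2.5, 11) partially overlaps it — only the 106.11 mm² overlap (of its 310.58 mm²) is removed, clipping the outline — boundary = 107.94 mm; (whole slice rotated 60° about Z — lengths, areas and connectivity unchanged). Overall, the cross-section is a single solid region. Total boundary length (outer) = 107.94 mm.

107.94 mm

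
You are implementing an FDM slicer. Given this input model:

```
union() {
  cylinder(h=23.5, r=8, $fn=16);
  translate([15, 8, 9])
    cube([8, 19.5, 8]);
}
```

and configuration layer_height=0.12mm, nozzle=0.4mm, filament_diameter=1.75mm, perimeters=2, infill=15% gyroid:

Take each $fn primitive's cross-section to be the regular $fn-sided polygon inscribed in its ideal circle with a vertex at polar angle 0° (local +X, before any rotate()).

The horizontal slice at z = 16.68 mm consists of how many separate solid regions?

At z = 16.68 mm: the r=8 cylinder contributes a regular 16-gon of circumradius 8; the 8×19.5 cube at (15, 8) contributes its full rectangle; Combining (union): the 2 present regions are separate (no shared area or edge), so areas and boundary lengths simply add and each stays a separate island — 2 connected regions. The result has 2 disconnected regions.

2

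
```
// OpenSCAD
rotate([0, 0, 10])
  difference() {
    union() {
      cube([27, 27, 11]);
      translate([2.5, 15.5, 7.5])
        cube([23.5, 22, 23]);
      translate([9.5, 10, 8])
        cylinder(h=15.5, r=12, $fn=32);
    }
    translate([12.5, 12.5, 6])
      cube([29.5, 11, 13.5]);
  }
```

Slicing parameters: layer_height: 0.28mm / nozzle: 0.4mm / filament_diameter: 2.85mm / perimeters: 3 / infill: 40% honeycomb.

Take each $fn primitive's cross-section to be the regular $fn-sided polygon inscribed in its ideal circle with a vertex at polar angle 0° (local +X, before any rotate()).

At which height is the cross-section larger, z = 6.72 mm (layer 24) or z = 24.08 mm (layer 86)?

layer 24 (z = 6.72 mm)

Layer 24 (z = 6.72): the 27×27 cube contributes its full rectangle (area 729.00 mm²); the cube at (2.5, 15.5) does not reach this height (z outside [7.5, 30.5]); the cylinder at (9.5, 10) is not intersected at this z (z outside [8, 23.5]); Combining (union): only the 27×27 cube is present, so the union is just that shape — area = 729.00 mm²; the 29.5×11 cube at (12.5, 12.5) contributes its full rectangle (area 324.50 mm²); Taking the first minus the rest: starting from the result so far (729.00 mm²), the 29.5×11 cube at (12.5, 12.5) partially overlaps it — only the 159.50 mm² overlap (of its 324.50 mm²) is removed, clipping the outline — area = 569.50 mm²; (rotated 10° about Z; rotation is an isometry so areas/perimeters/island counts are preserved). So its area = 569.50 mm². Layer 86 (z = 24.08): the cube does not reach this height (z outside [0, 11]); the cube at (2.5, 15.5) is present — its section is the full 23.5×22 rectangle (area 517.00 mm²); the cylinder at (9.5, 10) does not reach this height (z outside [8, 23.5]); Merging all regions: only the 23.5×22 cube at (2.5, 15.5) is present, so the union is just that shape — area = 517.00 mm²; the cube at (12.5, 12.5) does not reach this height (z outside [6, 19.5]); Taking the first minus the rest: none of the subtracted shapes is present at this height, so that combined region is unchanged — area = 517.00 mm²; (whole slice rotated 10° about Z — lengths, areas and connectivity unchanged). So its area = 517.00 mm². Layer 24 is larger (569.50 vs 517.00 mm²).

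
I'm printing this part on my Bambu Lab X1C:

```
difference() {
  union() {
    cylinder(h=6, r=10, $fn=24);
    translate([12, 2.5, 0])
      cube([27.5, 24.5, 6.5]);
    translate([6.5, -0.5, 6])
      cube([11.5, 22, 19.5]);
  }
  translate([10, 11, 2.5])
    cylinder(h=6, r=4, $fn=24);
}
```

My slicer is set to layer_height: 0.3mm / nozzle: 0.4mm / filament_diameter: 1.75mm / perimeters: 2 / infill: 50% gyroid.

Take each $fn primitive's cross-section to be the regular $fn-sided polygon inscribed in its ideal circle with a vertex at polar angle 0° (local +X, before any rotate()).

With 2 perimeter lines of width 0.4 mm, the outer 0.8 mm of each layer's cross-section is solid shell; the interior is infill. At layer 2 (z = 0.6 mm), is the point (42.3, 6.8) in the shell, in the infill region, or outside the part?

At z = 0.6 mm: the r=10 cylinder gives a regular 24-gon of circumradius 10 (constant along its height); the 27.5×24.5 cube at (12, 2.5) contributes its full rectangle; the cube at (6.5, -0.5) is absent (z outside [6, 25.5]); Merging all regions: the 2 present regions are separate (no shared area or edge), so areas and boundary lengths simply add and each stays a separate island — 2 connected regions; the cylinder at (10, 11) is not intersected at this z (z outside [2.5, 8.5]); Taking the first minus the rest: none of the subtracted shapes is present at this height, so the result so far is unchanged — 2 connected regions. Overall, the cross-section has 2 separate islands. The nearest boundary edge runs (39.50, 27.00)→(39.50, 2.50); distance from the point to it = 2.80 mm. The point is not inside any of the regions above, so it lies outside the cross-section (2.80 mm from the nearest boundary).

outside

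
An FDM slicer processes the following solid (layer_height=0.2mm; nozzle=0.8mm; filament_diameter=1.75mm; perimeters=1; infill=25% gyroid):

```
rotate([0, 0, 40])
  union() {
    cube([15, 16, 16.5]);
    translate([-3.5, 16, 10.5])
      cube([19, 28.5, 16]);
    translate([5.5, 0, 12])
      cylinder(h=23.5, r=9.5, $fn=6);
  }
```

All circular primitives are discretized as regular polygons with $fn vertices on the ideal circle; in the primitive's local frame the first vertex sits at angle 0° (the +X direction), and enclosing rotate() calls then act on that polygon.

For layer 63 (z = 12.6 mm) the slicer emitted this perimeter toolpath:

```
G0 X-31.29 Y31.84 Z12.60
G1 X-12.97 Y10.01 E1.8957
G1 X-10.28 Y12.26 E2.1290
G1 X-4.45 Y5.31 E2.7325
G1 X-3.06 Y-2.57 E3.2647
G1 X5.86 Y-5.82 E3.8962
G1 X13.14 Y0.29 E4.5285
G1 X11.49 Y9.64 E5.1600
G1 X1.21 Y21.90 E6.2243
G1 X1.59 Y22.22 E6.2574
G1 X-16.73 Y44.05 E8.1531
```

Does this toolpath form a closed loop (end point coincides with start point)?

no

Start point (G0): (-31.29, 31.84). End point (last G1): the path does not return to the start — open.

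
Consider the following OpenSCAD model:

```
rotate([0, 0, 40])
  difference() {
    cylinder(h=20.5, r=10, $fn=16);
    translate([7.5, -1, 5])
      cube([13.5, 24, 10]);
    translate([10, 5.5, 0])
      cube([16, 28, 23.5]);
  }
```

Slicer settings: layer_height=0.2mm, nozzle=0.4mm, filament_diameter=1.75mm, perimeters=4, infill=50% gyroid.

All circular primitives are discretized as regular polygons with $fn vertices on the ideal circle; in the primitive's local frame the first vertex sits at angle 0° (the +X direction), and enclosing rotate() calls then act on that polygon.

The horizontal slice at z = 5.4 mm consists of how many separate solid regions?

1

At z = 5.4 mm: the r=10 cylinder gives a regular 16-gon of circumradius 10 (constant along its height); the cube at (7.5, -1) (footprint 13.5×24) is included at this height; the cube at (10, 5.5) is present — its section is the full 16×28 rectangle; Subtracting the remaining from the first: starting from the r=10 cylinder, the 13.5×24 cube at (7.5, -1) partially overlaps it — only the 12.77 mm² overlap (of its 324.00 mm²) is removed, clipping the outline; the 16×28 cube at (10, 5.5) misses the remaining region (no effect) — 1 connected region; (whole slice rotated 40° about Z — lengths, areas and connectivity unchanged). The result has 1 disconnected region.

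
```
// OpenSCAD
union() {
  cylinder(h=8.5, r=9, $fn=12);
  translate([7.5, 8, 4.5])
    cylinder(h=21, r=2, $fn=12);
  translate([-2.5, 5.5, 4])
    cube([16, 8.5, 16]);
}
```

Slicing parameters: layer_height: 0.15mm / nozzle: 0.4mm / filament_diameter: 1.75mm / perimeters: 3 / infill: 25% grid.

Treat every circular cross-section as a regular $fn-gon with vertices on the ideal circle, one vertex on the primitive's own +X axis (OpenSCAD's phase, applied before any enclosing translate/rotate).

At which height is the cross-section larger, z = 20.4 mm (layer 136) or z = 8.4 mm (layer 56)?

Layer 136 (z = 20.4): the cylinder is not intersected at this z (z outside [0, 8.5]); the r=2 cylinder at (7.5, 8) contributes a regular 12-gon of circumradius 2 (area = (12/2)·2.000²·sin(360°/12) = 12.00 mm²); the cube at (-2.5, 5.5) does not reach this height (z outside [4, 20]); Combining (union): only the r=2 cylinder at (7.5, 8) is present, so the union is just that shape — area = 12.00 mm². So its area = 12.00 mm². Layer 56 (z = 8.4): the r=9 cylinder contributes a regular 12-gon of circumradius 9 (area = (12/2)·9.000²·sin(360°/12) = 243.00 mm²); the r=2 cylinder at (7.5, 8) gives a regular 12-gon of circumradius 2 (constant along its height) (area = (12/2)·2.000²·sin(360°/12) = 12.00 mm²); the cube at (-2.5, 5.5) is present — its section is the full 16×8.5 rectangle (area 136.00 mm²); Combining (union): the regions partially overlap — summed areas 391.00 mm² minus the doubly-counted overlap 35.58 mm² gives 355.42 mm² — area = 355.42 mm². So its area = 355.42 mm². Layer 56 is larger (355.42 vs 12.00 mm²).

layer 56 (z = 8.4 mm)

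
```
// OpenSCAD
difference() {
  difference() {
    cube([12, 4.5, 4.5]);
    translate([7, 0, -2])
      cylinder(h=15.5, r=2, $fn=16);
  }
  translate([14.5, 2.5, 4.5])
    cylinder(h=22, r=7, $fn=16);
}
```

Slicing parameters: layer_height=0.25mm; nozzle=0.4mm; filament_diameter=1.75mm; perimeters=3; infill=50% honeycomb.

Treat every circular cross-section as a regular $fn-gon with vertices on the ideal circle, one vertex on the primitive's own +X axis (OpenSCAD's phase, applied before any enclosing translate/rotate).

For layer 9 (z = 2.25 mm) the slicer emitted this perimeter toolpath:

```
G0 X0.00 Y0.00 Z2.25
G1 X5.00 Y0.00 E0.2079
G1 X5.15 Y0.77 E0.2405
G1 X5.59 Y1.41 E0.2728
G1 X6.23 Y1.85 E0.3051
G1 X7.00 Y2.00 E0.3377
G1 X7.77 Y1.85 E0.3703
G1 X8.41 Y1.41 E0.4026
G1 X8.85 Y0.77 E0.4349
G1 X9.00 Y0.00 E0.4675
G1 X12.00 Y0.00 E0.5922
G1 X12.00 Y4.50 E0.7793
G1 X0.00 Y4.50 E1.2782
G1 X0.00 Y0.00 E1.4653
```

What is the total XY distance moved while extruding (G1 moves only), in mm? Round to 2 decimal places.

Sum the Euclidean lengths of each G1 segment: total = 35.24 mm.

35.24 mm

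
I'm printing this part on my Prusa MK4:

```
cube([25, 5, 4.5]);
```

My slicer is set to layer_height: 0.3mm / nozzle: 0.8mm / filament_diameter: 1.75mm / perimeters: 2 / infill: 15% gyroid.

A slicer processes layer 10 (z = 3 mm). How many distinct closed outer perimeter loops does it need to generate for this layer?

1

At z = 3 mm: the cube is present — its section is the full 25×5 rectangle. The result has 1 disconnected region.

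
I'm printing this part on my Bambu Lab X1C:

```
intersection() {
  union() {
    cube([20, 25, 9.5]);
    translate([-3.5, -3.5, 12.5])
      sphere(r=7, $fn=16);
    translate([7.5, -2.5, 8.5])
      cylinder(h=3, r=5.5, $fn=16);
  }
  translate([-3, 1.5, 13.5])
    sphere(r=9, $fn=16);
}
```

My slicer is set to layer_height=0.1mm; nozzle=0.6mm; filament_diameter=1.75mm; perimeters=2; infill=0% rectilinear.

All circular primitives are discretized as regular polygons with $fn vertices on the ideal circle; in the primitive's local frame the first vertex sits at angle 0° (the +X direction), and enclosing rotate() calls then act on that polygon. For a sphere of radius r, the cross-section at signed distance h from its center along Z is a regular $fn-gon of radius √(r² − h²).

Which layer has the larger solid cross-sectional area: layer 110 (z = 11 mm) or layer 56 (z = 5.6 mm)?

layer 110 (z = 11 mm)

Layer 110 (z = 11): the cube is absent (z outside [0, 9.5]); the r=7 sphere at (-3.5, -3.5) contributes a regular 16-gon of circumradius √(7²−1.5²) = 6.837 (area = (16/2)·6.837²·sin(360°/16) = 143.12 mm²); the r=5.5 cylinder at (7.5, -2.5) gives a regular 16-gon of circumradius 5.5 (constant along its height) (area = (16/2)·5.500²·sin(360°/16) = 92.61 mm²); Combining (union): the regions partially overlap — summed areas 235.73 mm² minus the doubly-counted overlap 3.90 mm² gives 231.84 mm² — area = 231.84 mm²; the sphere at (-3, 1.5): section is a regular 16-gon, circumradius = √(r²−h²) = √(9²−2.5²) = 8.646 (area = (16/2)·8.646²·sin(360°/16) = 228.84 mm²); After intersecting: the r=9 sphere at (-3, 1.5) partially overlaps the result so far; clipping to the common part keeps 116.67 mm² — area = 116.67 mm². So its area = 116.67 mm². Layer 56 (z = 5.6): the cube (footprint 20×25) is included at this height (area 500.00 mm²); the r=7 sphere at (-3.5, -3.5) slices to a regular 16-gon of circumradius 1.179 (√(r²−h²) with h=6.9 from center) (area = (16/2)·1.179²·sin(360°/16) = 4.26 mm²); the cylinder at (7.5, -2.5) does not reach this height (z outside [8.5, 11.5]); Merging all regions: the 2 present regions are separate (no shared area or edge), so areas and boundary lengths simply add and each stays a separate island — area = 504.26 mm²; the r=9 sphere at (-3, 1.5) contributes a regular 16-gon of circumradius √(9²−7.9²) = 4.312 (area = (16/2)·4.312²·sin(360°/16) = 56.91 mm²); After intersecting: the r=9 sphere at (-3, 1.5) partially overlaps that combined region; clipping to the common part keeps 4.79 mm² — area = 4.79 mm². So its area = 4.79 mm². Layer 110 is larger (116.67 vs 4.79 mm²).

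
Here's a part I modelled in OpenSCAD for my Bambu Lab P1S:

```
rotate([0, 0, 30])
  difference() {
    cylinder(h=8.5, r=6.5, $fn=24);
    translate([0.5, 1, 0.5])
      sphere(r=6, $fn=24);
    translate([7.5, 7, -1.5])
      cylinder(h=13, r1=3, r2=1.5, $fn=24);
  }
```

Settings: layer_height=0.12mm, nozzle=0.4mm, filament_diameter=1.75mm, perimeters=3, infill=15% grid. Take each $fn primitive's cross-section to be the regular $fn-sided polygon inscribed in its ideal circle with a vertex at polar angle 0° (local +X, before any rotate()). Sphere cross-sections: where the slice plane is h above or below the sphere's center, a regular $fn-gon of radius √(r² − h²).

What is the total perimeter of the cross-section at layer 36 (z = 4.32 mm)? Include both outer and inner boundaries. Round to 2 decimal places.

At z = 4.32 mm: the r=6.5 cylinder contributes a regular 24-gon of circumradius 6.5 (perimeter = 2·24·6.500·sin(180°/24) = 40.72 mm); the sphere at (0.5, 1): section is a regular 24-gon, circumradius = √(r²−h²) = √(6²−3.82²) = 4.627 (perimeter = 2·24·4.627·sin(180°/24) = 28.99 mm); the cone at (7.5, 7) contributes a regular 24-gon of circumradius 2.328 (interpolated between r1=3 and r2=1.5 at t=0.448) (perimeter = 2·24·2.328·sin(180°/24) = 14.59 mm); After the difference (first − rest): starting from the r=6.5 cylinder, the r=6 sphere at (0.5, 1) lies wholly inside it (removes its full 66.49 mm² and its 28.99 mm outline becomes a hole wall); the cone at (7.5, 7) misses the remaining region (no effect) — boundary (outer + 1 inner loop) = 69.71 mm; (whole slice rotated 30° about Z — lengths, areas and connectivity unchanged). Overall, the cross-section is one region with 1 hole. Total boundary length (outer + inner) = 69.71 mm.

69.71 mm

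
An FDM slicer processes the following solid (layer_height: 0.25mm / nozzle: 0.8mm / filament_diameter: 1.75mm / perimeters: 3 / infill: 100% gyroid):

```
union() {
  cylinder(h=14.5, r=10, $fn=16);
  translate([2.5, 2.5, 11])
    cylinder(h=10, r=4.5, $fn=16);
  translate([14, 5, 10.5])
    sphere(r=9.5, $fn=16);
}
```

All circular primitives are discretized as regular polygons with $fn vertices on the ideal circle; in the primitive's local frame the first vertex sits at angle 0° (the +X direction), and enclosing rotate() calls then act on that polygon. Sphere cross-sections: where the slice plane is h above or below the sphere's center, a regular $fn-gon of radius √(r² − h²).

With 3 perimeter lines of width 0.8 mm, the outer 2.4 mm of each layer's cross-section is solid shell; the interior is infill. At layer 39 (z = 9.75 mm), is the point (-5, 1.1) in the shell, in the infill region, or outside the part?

At z = 9.75 mm: the cylinder: section is a regular 16-gon, circumradius r=10; the cylinder at (2.5, 2.5) does not reach this height (z outside [11, 21]); the sphere at (14, 5): section is a regular 16-gon, circumradius = √(r²−h²) = √(9.5²−0.75²) = 9.470; Taking the union: the regions partially overlap (shared area 36.11 mm²), so overlapping operands fuse into one piece — 1 connected region. Overall, the cross-section is a single solid region. The nearest boundary edge runs (-10.00, 0.00)→(-9.24, 3.83); distance from the point to it = 4.69 mm. The point is inside the cross-section and 4.69 mm from the nearest boundary — more than the 2.4 mm shell width (3 × 0.8), so it's in the infill interior.

infill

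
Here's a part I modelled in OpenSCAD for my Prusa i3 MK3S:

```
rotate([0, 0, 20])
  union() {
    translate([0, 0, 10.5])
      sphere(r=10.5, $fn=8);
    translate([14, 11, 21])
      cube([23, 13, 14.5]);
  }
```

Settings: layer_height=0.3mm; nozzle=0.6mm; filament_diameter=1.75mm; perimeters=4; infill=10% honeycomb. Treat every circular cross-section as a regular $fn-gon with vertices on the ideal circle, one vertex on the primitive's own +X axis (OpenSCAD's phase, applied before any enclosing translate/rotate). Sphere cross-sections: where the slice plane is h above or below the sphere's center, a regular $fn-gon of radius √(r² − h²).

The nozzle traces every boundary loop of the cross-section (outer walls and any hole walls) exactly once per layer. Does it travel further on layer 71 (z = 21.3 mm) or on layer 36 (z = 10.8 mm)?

layer 71 (z = 21.3 mm)

Layer 71 (z = 21.3): the sphere is absent (|z−center|=10.800 > r=10.5); the 23×13 cube at (14, 11) contributes its full rectangle (perimeter 72.00 mm); Taking the union: only the 23×13 cube at (14, 11) is present, so the union is just that shape — boundary = 72.00 mm; (rotated 20° about Z; rotation is an isometry so areas/perimeters/island counts are preserved). So its perimeter = 72.00 mm. Layer 36 (z = 10.8): the sphere: section is a regular 8-gon, circumradius = √(r²−h²) = √(10.5²−0.3²) = 10.496 (perimeter = 2·8·10.496·sin(180°/8) = 64.26 mm); the cube at (14, 11) is not intersected at this z (z outside [21, 35.5]); Merging all regions: only the r=10.5 sphere is present, so the union is just that shape — boundary = 64.26 mm; (rotated 20° about Z; rotation is an isometry so areas/perimeters/island counts are preserved). So its perimeter = 64.26 mm. Layer 71 is larger (72.00 vs 64.26 mm).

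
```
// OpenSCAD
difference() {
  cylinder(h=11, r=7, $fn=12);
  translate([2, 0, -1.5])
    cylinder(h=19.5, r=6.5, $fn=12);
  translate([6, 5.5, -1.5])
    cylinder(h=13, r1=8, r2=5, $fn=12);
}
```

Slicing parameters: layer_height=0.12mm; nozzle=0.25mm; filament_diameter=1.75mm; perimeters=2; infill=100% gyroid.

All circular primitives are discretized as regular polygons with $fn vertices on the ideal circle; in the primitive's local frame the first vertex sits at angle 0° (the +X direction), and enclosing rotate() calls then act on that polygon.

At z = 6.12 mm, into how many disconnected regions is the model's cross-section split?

1

At z = 6.12 mm: the r=7 cylinder contributes a regular 12-gon of circumradius 7; the r=6.5 cylinder at (2, 0) contributes a regular 12-gon of circumradius 6.5; the cone at (6, 5.5) contributes a regular 12-gon of circumradius 6.242 (interpolated between r1=8 and r2=5 at t=0.586); Taking the first minus the rest: starting from the r=7 cylinder, the r=6.5 cylinder at (2, 0) partially overlaps it — only the 109.94 mm² overlap (of its 126.75 mm²) is removed, clipping the outline; the cone at (6, 5.5) partially overlaps it — only the 0.98 mm² overlap (of its 116.87 mm²) is removed, clipping the outline — 1 connected region. The result has 1 disconnected region.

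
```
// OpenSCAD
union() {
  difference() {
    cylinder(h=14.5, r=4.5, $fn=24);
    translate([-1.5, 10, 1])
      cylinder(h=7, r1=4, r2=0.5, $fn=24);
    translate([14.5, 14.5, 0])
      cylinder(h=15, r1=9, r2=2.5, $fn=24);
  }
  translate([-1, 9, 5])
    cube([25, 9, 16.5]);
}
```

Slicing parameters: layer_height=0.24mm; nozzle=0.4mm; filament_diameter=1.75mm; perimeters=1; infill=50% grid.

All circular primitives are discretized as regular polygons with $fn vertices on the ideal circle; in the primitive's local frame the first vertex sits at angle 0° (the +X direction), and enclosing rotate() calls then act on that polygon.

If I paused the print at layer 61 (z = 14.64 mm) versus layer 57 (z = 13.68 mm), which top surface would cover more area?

layer 57 (z = 13.68 mm)

Layer 61 (z = 14.64): the cylinder is absent (z outside [0, 14.5]); the cone at (-1.5, 10) is not intersected at this z (z outside [1, 8]); the cone at (14.5, 14.5) contributes a regular 24-gon of circumradius 2.656 (interpolated between r1=9 and r2=2.5 at t=0.976) (area = (24/2)·2.656²·sin(360°/24) = 21.91 mm²); Subtracting the remaining from the first: the first operand is absent here, so nothing remains; the 25×9 cube at (-1, 9) contributes its full rectangle (area 225.00 mm²); Combining (union): only the 25×9 cube at (-1, 9) is present, so the union is just that shape — area = 225.00 mm². So its area = 225.00 mm². Layer 57 (z = 13.68): the cylinder: section is a regular 24-gon, circumradius r=4.5 (area = (24/2)·4.500²·sin(360°/24) = 62.89 mm²); the cone at (-1.5, 10) is not intersected at this z (z outside [1, 8]); the cone at (14.5, 14.5) contributes a regular 24-gon of circumradius 3.072 (interpolated between r1=9 and r2=2.5 at t=0.912) (area = (24/2)·3.072²·sin(360°/24) = 29.31 mm²); After the difference (first − rest): starting from the r=4.5 cylinder (62.89 mm²), the cone at (14.5, 14.5) misses the remaining region (no effect) — area = 62.89 mm²; the cube at (-1, 9) is present — its section is the full 25×9 rectangle (area 225.00 mm²); Taking the union: the 2 present regions are separate (no shared area or edge), so areas and boundary lengths simply add and each stays a separate island — area = 287.89 mm². So its area = 287.89 mm². Layer 57 is larger (287.89 vs 225.00 mm²).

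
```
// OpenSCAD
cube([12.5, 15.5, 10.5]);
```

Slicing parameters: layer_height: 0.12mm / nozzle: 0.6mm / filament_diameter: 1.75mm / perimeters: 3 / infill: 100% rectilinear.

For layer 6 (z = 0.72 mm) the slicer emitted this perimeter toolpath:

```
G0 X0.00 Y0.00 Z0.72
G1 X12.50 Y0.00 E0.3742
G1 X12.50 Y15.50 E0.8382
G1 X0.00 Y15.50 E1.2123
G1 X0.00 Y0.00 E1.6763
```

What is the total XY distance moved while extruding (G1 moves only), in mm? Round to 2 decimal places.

Sum the Euclidean lengths of each G1 segment: total = 56.00 mm.

56.00 mm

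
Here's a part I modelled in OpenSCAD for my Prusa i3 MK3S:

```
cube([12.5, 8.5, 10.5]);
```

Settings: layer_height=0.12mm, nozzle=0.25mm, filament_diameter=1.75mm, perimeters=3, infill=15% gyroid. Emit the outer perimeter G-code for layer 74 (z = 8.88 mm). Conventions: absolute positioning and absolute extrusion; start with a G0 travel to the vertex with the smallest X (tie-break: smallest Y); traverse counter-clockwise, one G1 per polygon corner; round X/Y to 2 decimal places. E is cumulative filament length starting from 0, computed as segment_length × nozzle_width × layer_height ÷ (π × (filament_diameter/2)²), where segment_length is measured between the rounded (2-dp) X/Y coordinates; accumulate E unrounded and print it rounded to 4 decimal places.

G0 X0.00 Y0.00 Z8.88
G1 X12.50 Y0.00 E0.1559
G1 X12.50 Y8.50 E0.2619
G1 X0.00 Y8.50 E0.4178
G1 X0.00 Y0.00 E0.5238

At z = 8.88 mm: the cube is present — its section is the full 12.5×8.5 rectangle. The outline is a single polygon with 4 vertices. Extrusion per mm of travel: 0.25 × 0.12 / (π × 0.875²) = 0.012473. Accumulating E over each segment gives final E = 0.5238.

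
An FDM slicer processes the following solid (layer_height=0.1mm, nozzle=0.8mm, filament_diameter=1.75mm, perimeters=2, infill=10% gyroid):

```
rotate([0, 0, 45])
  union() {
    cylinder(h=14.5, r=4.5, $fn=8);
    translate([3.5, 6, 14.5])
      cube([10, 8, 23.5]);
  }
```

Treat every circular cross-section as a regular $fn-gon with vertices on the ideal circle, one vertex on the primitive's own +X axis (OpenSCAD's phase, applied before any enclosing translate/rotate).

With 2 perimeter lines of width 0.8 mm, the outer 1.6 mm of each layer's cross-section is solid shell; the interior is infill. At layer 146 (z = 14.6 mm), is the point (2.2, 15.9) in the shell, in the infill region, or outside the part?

At z = 14.6 mm: the cylinder is absent (z outside [0, 14.5]); the cube at (3.5, 6) (footprint 10×8) is included at this height; Taking the union: only the 10×8 cube at (3.5, 6) is present, so the union is just that shape — 1 connected region; (rotated 45° about Z; rotation is an isometry so areas/perimeters/island counts are preserved). Overall, the cross-section is a single solid region. Undo the 45° rotation: the query point maps to (12.799, 9.687) in the un-rotated model frame. The nearest boundary edge runs (13.50, 6.00)→(13.50, 14.00); distance from the point to it = 0.70 mm. The point is inside the cross-section, 0.70 mm from the nearest boundary — within the 1.6 mm shell band (2 × 0.8).

shell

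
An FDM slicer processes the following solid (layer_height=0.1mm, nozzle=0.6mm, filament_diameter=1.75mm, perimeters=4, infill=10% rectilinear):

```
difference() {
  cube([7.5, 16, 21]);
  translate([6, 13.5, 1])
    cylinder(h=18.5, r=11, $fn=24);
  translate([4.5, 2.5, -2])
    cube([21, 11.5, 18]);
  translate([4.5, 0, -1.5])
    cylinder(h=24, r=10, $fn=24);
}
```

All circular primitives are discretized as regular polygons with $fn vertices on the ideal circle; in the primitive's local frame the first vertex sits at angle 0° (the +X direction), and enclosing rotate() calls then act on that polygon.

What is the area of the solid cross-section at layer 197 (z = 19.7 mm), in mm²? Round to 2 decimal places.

47.47 mm²

At z = 19.7 mm: the cube is present — its section is the full 7.5×16 rectangle (area 120.00 mm²); the cylinder at (6, 13.5) does not reach this height (z outside [1, 19.5]); the cube at (4.5, 2.5) is absent (z outside [-2, 16]); the r=10 cylinder at (4.5, 0) gives a regular 24-gon of circumradius 10 (constant along its height) (area = (24/2)·10.000²·sin(360°/24) = 310.58 mm²); Subtracting the remaining from the first: starting from the 7.5×16 cube (120.00 mm²), the r=10 cylinder at (4.5, 0) partially overlaps it — only the 72.53 mm² overlap (of its 310.58 mm²) is removed, clipping the outline — area = 47.47 mm². Overall, the cross-section is a single solid region. Net area = 47.47 mm².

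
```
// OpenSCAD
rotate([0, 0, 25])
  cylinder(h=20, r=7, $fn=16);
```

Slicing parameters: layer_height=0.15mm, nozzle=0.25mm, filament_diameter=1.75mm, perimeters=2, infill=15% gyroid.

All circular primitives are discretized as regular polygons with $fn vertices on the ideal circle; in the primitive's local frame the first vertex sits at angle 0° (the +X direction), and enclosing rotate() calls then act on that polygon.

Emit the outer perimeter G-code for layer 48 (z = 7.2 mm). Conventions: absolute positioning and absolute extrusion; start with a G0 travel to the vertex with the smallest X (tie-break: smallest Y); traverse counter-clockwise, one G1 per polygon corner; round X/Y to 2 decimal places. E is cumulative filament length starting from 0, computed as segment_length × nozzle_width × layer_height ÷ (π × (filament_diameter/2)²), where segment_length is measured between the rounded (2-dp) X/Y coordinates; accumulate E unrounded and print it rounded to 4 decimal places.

G0 X-6.99 Y-0.31 Z7.20
G1 X-6.34 Y-2.96 E0.0425
G1 X-4.73 Y-5.16 E0.0850
G1 X-2.39 Y-6.58 E0.1277
G1 X0.31 Y-6.99 E0.1703
G1 X2.96 Y-6.34 E0.2128
G1 X5.16 Y-4.73 E0.2553
G1 X6.58 Y-2.39 E0.2980
G1 X6.99 Y0.31 E0.3406
G1 X6.34 Y2.96 E0.3831
G1 X4.73 Y5.16 E0.4256
G1 X2.39 Y6.58 E0.4683
G1 X-0.31 Y6.99 E0.5109
G1 X-2.96 Y6.34 E0.5534
G1 X-5.16 Y4.73 E0.5959
G1 X-6.58 Y2.39 E0.6386
G1 X-6.99 Y-0.31 E0.6812

At z = 7.2 mm: the cylinder: section is a regular 16-gon, circumradius r=7; (rotated 25° about Z; rotation is an isometry so areas/perimeters/island counts are preserved). The outline is a single polygon with 16 vertices. Extrusion per mm of travel: 0.25 × 0.15 / (π × 0.875²) = 0.015591. Accumulating E over each segment gives final E = 0.6812.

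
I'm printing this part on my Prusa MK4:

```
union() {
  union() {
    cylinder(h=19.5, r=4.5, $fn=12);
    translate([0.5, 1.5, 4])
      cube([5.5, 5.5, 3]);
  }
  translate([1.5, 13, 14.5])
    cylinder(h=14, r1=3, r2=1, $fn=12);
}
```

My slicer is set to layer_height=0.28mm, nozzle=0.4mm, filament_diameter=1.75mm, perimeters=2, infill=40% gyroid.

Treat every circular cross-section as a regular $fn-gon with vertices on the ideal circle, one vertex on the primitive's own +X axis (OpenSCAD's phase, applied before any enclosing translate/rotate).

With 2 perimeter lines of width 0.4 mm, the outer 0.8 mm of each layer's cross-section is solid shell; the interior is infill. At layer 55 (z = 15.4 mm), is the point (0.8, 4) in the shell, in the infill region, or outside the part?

shell

At z = 15.4 mm: the r=4.5 cylinder contributes a regular 12-gon of circumradius 4.5; the cube at (0.5, 1.5) is absent (z outside [4, 7]); Merging all regions: only the r=4.5 cylinder is present, so the union is just that shape — 1 connected region; the cone at (1.5, 13) contributes a regular 12-gon of circumradius 2.871 (interpolated between r1=3 and r2=1 at t=0.064); Merging all regions: the 2 present regions are separate (no shared area or edge), so areas and boundary lengths simply add and each stays a separate island — 2 connected regions. Overall, the cross-section has 2 separate islands. The nearest boundary edge runs (0.00, 4.50)→(2.25, 3.90); distance from the point to it = 0.28 mm. (Shell/infill is judged within the island containing the point — the largest one.) The point is inside the cross-section, 0.28 mm from the nearest boundary — within the 0.8 mm shell band (2 × 0.4).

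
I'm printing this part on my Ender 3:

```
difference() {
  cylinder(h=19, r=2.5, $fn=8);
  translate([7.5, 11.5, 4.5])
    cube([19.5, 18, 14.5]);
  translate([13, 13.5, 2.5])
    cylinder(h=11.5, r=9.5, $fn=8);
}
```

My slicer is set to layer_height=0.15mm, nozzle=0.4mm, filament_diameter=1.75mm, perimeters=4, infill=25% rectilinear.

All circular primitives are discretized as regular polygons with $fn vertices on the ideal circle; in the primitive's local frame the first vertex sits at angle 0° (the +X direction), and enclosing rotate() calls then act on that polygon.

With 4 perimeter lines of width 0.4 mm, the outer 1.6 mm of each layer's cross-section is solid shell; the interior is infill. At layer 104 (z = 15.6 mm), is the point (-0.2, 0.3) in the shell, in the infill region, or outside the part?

infill

At z = 15.6 mm: the r=2.5 cylinder contributes a regular 8-gon of circumradius 2.5; the cube at (7.5, 11.5) is present — its section is the full 19.5×18 rectangle; the cylinder at (13, 13.5) is absent (z outside [2.5, 14]); After the difference (first − rest): starting from the r=2.5 cylinder, the 19.5×18 cube at (7.5, 11.5) misses the remaining region (no effect) — 1 connected region. Overall, the cross-section is a single solid region. The nearest boundary edge runs (-1.77, 1.77)→(0.00, 2.50); distance from the point to it = 1.96 mm. The point is inside the cross-section and 1.96 mm from the nearest boundary — more than the 1.6 mm shell width (4 × 0.4), so it's in the infill interior.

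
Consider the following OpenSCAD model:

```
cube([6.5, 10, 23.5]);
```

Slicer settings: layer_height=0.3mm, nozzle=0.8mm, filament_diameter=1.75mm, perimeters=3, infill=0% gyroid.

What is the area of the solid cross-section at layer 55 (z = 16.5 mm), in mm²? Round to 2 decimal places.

65.00 mm²

At z = 16.5 mm: the cube is present — its section is the full 6.5×10 rectangle (area 65.00 mm²). Overall, the cross-section is a single solid region. Net area = 65.00 mm².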